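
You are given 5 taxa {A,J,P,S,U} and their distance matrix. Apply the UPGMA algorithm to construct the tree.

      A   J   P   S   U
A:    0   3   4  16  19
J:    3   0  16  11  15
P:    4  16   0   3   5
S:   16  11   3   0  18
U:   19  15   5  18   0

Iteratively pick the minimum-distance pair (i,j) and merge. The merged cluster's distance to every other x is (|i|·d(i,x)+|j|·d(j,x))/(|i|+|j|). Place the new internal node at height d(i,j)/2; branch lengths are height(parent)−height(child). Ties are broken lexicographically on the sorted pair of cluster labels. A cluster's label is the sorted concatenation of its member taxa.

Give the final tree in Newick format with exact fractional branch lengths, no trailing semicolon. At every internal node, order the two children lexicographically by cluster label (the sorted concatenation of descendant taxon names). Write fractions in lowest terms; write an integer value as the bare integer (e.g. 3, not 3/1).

((A:3/2,J:3/2):21/4,((P:3/2,S:3/2):17/4,U:23/4):1)

step 1: merge (A,J) at d=3; branch lengths A→3/2, J→3/2; new cluster AJ
  updated: d(AJ,P)=10, d(AJ,S)=27/2, d(AJ,U)=17
step 2: merge (P,S) at d=3; branch lengths P→3/2, S→3/2; new cluster PS
  updated: d(AJ,PS)=47/4, d(PS,U)=23/2
step 3: merge (PS,U) at d=23/2; branch lengths PS→17/4, U→23/4; new cluster PSU
  updated: d(AJ,PSU)=27/2
step 4: merge (AJ,PSU) at d=27/2; branch lengths AJ→21/4, PSU→1; new cluster AJPSU
final tree: ((A:3/2,J:3/2):21/4,((P:3/2,S:3/2):17/4,U:23/4):1)
total length: 89/4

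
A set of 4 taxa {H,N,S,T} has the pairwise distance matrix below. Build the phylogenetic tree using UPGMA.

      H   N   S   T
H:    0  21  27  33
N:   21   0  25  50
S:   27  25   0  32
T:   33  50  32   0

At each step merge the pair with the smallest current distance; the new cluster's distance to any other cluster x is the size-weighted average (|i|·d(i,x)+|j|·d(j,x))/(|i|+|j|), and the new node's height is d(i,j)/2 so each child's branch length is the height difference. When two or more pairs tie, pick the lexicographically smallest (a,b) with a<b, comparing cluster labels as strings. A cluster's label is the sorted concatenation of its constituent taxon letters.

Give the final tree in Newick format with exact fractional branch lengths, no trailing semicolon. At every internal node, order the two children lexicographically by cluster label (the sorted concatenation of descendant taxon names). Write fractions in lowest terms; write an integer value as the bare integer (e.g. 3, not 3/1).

(((H:21/2,N:21/2):5/2,S:13):37/6,T:115/6)

step 1: merge (H,N) at d=21; branch lengths H→21/2, N→21/2; new cluster HN
  updated: d(HN,S)=26, d(HN,T)=83/2
step 2: merge (HN,S) at d=26; branch lengths HN→5/2, S→13; new cluster HNS
  updated: d(HNS,T)=115/3
step 3: merge (HNS,T) at d=115/3; branch lengths HNS→37/6, T→115/6; new cluster HNST
final tree: (((H:21/2,N:21/2):5/2,S:13):37/6,T:115/6)
total length: 371/6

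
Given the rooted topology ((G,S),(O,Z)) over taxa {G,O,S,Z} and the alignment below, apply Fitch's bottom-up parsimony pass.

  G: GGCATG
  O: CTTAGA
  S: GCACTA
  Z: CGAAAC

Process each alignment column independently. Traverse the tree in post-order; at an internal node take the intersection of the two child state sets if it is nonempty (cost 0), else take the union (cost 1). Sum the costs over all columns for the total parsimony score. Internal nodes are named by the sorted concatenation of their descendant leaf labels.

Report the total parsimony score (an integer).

10

site 0, node GS: G={G} ∩ S={G} → {G} (+0)
site 0, node OZ: O={C} ∩ Z={C} → {C} (+0)
site 0, node GOSZ: GS={G} ∪ OZ={C} → {C,G} (+1)
site 1, node GS: G={G} ∪ S={C} → {C,G} (+1)
site 1, node OZ: O={T} ∪ Z={G} → {G,T} (+1)
site 1, node GOSZ: GS={C,G} ∩ OZ={G,T} → {G} (+0)
site 2, node GS: G={C} ∪ S={A} → {A,C} (+1)
site 2, node OZ: O={T} ∪ Z={A} → {A,T} (+1)
site 2, node GOSZ: GS={A,C} ∩ OZ={A,T} → {A} (+0)
site 3, node GS: G={A} ∪ S={C} → {A,C} (+1)
site 3, node OZ: O={A} ∩ Z={A} → {A} (+0)
site 3, node GOSZ: GS={A,C} ∩ OZ={A} → {A} (+0)
site 4, node GS: G={T} ∩ S={T} → {T} (+0)
site 4, node OZ: O={G} ∪ Z={A} → {A,G} (+1)
site 4, node GOSZ: GS={T} ∪ OZ={A,G} → {A,G,T} (+1)
site 5, node GS: G={G} ∪ S={A} → {A,G} (+1)
site 5, node OZ: O={A} ∪ Z={C} → {A,C} (+1)
site 5, node GOSZ: GS={A,G} ∩ OZ={A,C} → {A} (+0)
per-site changes: [1, 2, 2, 1, 2, 2]; total = 10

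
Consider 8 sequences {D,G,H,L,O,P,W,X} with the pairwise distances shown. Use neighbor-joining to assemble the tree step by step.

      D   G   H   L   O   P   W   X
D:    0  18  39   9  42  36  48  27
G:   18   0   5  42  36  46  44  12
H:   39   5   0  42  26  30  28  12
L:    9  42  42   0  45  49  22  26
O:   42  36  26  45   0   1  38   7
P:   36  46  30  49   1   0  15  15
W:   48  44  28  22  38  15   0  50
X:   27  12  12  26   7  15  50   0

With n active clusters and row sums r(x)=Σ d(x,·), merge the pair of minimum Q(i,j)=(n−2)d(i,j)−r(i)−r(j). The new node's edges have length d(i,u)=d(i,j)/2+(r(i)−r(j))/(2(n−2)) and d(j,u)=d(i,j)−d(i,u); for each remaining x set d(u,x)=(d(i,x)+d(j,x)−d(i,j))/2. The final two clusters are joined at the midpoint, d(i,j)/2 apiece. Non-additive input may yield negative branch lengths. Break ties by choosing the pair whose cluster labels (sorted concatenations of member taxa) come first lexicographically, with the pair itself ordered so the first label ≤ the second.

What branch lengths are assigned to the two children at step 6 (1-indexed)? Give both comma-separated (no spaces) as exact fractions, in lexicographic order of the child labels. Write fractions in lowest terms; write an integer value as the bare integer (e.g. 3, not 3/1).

1. join D+L (d=9, Q=-400) ⇒ DL; edges |D|=19/6, |L|=35/6
  updated: d(DL,G)=51/2, d(DL,H)=36, d(DL,O)=39, d(DL,P)=38, d(DL,W)=61/2, d(DL,X)=22
2. join O+P (d=1, Q=-287) ⇒ OP; edges |O|=7/10, |P|=3/10
  updated: d(DL,OP)=38, d(G,OP)=81/2, d(H,OP)=55/2, d(OP,W)=26, d(OP,X)=21/2
3. join OP+W (d=26, Q=-217) ⇒ OPW; edges |OP|=17/2, |W|=35/2
  updated: d(DL,OPW)=85/4, d(G,OPW)=117/4, d(H,OPW)=59/4, d(OPW,X)=69/4
4. join G+H (d=5, Q=-249/2) ⇒ GH; edges |G|=19/6, |H|=11/6
  updated: d(DL,GH)=113/4, d(GH,OPW)=39/2, d(GH,X)=19/2
5. join DL+OPW (d=85/4, Q=-87) ⇒ DLOPW; edges |DL|=14, |OPW|=29/4
  updated: d(DLOPW,GH)=53/4, d(DLOPW,X)=9
6. join DLOPW+GH (d=53/4, Q=-127/4) ⇒ DGHLOPW; edges |DLOPW|=51/8, |GH|=55/8
  updated: d(DGHLOPW,X)=21/8
7. join DGHLOPW+X (d=21/8) ⇒ DGHLOPWX; edges |DGHLOPW|=21/16, |X|=21/16
final tree: ((((D:19/6,L:35/6):14,((O:7/10,P:3/10):17/2,W:35/2):29/4):51/8,(G:19/6,H:11/6):55/8):21/16,X:21/16)
total length: 625/8

51/8,55/8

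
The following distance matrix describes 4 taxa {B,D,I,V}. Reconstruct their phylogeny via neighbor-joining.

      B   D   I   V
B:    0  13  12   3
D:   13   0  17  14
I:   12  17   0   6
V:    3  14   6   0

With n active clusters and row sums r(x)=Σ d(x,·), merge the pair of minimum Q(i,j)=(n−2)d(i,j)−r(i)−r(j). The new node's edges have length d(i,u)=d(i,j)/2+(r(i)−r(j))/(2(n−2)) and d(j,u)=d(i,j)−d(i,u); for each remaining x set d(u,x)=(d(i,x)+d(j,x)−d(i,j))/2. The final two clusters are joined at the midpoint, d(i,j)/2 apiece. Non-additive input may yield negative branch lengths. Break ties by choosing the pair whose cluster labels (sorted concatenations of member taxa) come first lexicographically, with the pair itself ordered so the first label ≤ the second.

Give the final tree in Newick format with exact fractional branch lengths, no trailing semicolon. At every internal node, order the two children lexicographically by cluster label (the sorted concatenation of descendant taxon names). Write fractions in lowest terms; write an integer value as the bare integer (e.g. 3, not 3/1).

step 1: merge (B,D) at d=13, Q=-46; branch lengths B→5/2, D→21/2; new cluster BD
  updated: d(BD,I)=8, d(BD,V)=2
step 2: merge (BD,I) at d=8, Q=-16; branch lengths BD→2, I→6; new cluster BDI
  updated: d(BDI,V)=0
step 3: merge (BDI,V) at d=0; branch lengths BDI→0, V→0; new cluster BDIV
final tree: (((B:5/2,D:21/2):2,I:6):0,V:0)
total length: 21

(((B:5/2,D:21/2):2,I:6):0,V:0)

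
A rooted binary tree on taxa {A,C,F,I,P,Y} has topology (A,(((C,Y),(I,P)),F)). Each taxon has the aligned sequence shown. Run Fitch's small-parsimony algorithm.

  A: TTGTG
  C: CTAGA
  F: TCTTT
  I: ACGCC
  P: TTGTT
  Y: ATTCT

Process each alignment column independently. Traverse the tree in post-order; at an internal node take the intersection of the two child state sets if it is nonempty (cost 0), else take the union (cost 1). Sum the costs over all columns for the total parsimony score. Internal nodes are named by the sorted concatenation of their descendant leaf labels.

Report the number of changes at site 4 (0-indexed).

3

CY@0: {C} ∪ {A} = {A,C} (union, +1)
IP@0: {A} ∪ {T} = {A,T} (union, +1)
CIPY@0: {A,C} ∩ {A,T} = {A} (intersection, +0)
CFIPY@0: {A} ∪ {T} = {A,T} (union, +1)
ACFIPY@0: {T} ∩ {A,T} = {T} (intersection, +0)
CY@1: {T} ∩ {T} = {T} (intersection, +0)
IP@1: {C} ∪ {T} = {C,T} (union, +1)
CIPY@1: {T} ∩ {C,T} = {T} (intersection, +0)
CFIPY@1: {T} ∪ {C} = {C,T} (union, +1)
ACFIPY@1: {T} ∩ {C,T} = {T} (intersection, +0)
CY@2: {A} ∪ {T} = {A,T} (union, +1)
IP@2: {G} ∩ {G} = {G} (intersection, +0)
CIPY@2: {A,T} ∪ {G} = {A,G,T} (union, +1)
CFIPY@2: {A,G,T} ∩ {T} = {T} (intersection, +0)
ACFIPY@2: {G} ∪ {T} = {G,T} (union, +1)
CY@3: {G} ∪ {C} = {C,G} (union, +1)
IP@3: {C} ∪ {T} = {C,T} (union, +1)
CIPY@3: {C,G} ∩ {C,T} = {C} (intersection, +0)
CFIPY@3: {C} ∪ {T} = {C,T} (union, +1)
ACFIPY@3: {T} ∩ {C,T} = {T} (intersection, +0)
CY@4: {A} ∪ {T} = {A,T} (union, +1)
IP@4: {C} ∪ {T} = {C,T} (union, +1)
CIPY@4: {A,T} ∩ {C,T} = {T} (intersection, +0)
CFIPY@4: {T} ∩ {T} = {T} (intersection, +0)
ACFIPY@4: {G} ∪ {T} = {G,T} (union, +1)
per-site changes: [3, 2, 3, 3, 3]; total = 14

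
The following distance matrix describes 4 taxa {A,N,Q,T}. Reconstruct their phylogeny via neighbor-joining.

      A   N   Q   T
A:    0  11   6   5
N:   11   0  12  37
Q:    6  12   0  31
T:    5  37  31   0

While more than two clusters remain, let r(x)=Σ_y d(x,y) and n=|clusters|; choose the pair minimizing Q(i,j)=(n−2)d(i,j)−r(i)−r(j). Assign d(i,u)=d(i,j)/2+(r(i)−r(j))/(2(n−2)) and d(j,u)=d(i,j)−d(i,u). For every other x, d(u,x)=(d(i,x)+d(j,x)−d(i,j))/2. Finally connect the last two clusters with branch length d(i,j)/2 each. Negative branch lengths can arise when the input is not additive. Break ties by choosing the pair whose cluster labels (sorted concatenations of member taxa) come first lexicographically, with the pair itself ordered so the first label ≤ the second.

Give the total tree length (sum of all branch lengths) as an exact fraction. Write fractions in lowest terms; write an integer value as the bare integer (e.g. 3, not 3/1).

step 1: merge (A,T) at d=5, Q=-85; branch lengths A→-41/4, T→61/4; new cluster AT
  updated: d(AT,N)=43/2, d(AT,Q)=16
step 2: merge (AT,N) at d=43/2, Q=-99/2; branch lengths AT→51/4, N→35/4; new cluster ANT
  updated: d(ANT,Q)=13/4
step 3: merge (ANT,Q) at d=13/4; branch lengths ANT→13/8, Q→13/8; new cluster ANQT
final tree: (((A:-41/4,T:61/4):51/4,N:35/4):13/8,Q:13/8)
total length: 119/4

119/4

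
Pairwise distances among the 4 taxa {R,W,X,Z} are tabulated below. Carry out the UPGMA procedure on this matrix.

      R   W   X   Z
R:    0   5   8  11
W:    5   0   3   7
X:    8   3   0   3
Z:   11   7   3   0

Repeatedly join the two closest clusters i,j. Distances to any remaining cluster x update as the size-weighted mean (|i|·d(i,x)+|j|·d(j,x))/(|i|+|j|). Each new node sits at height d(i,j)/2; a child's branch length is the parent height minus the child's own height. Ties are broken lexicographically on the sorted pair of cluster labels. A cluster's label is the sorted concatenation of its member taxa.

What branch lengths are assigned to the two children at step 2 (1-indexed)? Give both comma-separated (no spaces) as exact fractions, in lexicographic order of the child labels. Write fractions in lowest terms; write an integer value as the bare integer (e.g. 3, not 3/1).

step 1: merge (W,X) at d=3; branch lengths W→3/2, X→3/2; new cluster WX
  updated: d(R,WX)=13/2, d(WX,Z)=5
step 2: merge (WX,Z) at d=5; branch lengths WX→1, Z→5/2; new cluster WXZ
  updated: d(R,WXZ)=8
step 3: merge (R,WXZ) at d=8; branch lengths R→4, WXZ→3/2; new cluster RWXZ
final tree: (R:4,((W:3/2,X:3/2):1,Z:5/2):3/2)
total length: 12

1,5/2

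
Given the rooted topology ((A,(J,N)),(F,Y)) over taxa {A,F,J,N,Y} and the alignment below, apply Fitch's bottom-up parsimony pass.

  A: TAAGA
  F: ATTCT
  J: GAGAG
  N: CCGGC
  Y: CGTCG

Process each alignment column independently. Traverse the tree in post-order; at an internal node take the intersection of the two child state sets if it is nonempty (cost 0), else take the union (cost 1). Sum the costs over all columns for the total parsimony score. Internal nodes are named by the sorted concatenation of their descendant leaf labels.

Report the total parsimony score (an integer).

13

JN@0: {G} ∪ {C} = {C,G} (union, +1)
AJN@0: {T} ∪ {C,G} = {C,G,T} (union, +1)
FY@0: {A} ∪ {C} = {A,C} (union, +1)
AFJNY@0: {C,G,T} ∩ {A,C} = {C} (intersection, +0)
JN@1: {A} ∪ {C} = {A,C} (union, +1)
AJN@1: {A} ∩ {A,C} = {A} (intersection, +0)
FY@1: {T} ∪ {G} = {G,T} (union, +1)
AFJNY@1: {A} ∪ {G,T} = {A,G,T} (union, +1)
JN@2: {G} ∩ {G} = {G} (intersection, +0)
AJN@2: {A} ∪ {G} = {A,G} (union, +1)
FY@2: {T} ∩ {T} = {T} (intersection, +0)
AFJNY@2: {A,G} ∪ {T} = {A,G,T} (union, +1)
JN@3: {A} ∪ {G} = {A,G} (union, +1)
AJN@3: {G} ∩ {A,G} = {G} (intersection, +0)
FY@3: {C} ∩ {C} = {C} (intersection, +0)
AFJNY@3: {G} ∪ {C} = {C,G} (union, +1)
JN@4: {G} ∪ {C} = {C,G} (union, +1)
AJN@4: {A} ∪ {C,G} = {A,C,G} (union, +1)
FY@4: {T} ∪ {G} = {G,T} (union, +1)
AFJNY@4: {A,C,G} ∩ {G,T} = {G} (intersection, +0)
per-site changes: [3, 3, 2, 2, 3]; total = 13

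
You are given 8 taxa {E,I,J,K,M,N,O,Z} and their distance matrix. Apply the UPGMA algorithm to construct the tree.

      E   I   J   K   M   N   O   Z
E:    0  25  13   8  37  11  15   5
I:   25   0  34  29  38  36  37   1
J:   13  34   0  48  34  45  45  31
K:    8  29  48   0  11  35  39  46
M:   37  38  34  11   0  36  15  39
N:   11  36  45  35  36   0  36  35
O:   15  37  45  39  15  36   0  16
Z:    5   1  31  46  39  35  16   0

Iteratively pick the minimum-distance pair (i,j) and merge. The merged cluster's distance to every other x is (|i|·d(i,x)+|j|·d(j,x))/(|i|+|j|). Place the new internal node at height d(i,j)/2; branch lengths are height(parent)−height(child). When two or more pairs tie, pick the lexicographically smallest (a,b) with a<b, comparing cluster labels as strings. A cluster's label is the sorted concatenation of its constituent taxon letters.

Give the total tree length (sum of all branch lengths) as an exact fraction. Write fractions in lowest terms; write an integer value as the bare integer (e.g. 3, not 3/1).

6231/70

iteration 1: select I,Z (d=1); attach at lengths (1/2, 1/2); label the merged cluster IZ
  updated: d(E,IZ)=15, d(IZ,J)=65/2, d(IZ,K)=75/2, d(IZ,M)=77/2, d(IZ,N)=71/2, d(IZ,O)=53/2
iteration 2: select E,K (d=8); attach at lengths (4, 4); label the merged cluster EK
  updated: d(EK,IZ)=105/4, d(EK,J)=61/2, d(EK,M)=24, d(EK,N)=23, d(EK,O)=27
iteration 3: select M,O (d=15); attach at lengths (15/2, 15/2); label the merged cluster MO
  updated: d(EK,MO)=51/2, d(IZ,MO)=65/2, d(J,MO)=79/2, d(MO,N)=36
iteration 4: select EK,N (d=23); attach at lengths (15/2, 23/2); label the merged cluster EKN
  updated: d(EKN,IZ)=88/3, d(EKN,J)=106/3, d(EKN,MO)=29
iteration 5: select EKN,MO (d=29); attach at lengths (3, 7); label the merged cluster EKMNO
  updated: d(EKMNO,IZ)=153/5, d(EKMNO,J)=37
iteration 6: select EKMNO,IZ (d=153/5); attach at lengths (4/5, 74/5); label the merged cluster EIKMNOZ
  updated: d(EIKMNOZ,J)=250/7
iteration 7: select EIKMNOZ,J (d=250/7); attach at lengths (179/70, 125/7); label the merged cluster EIJKMNOZ
final tree: (((((E:4,K:4):15/2,N:23/2):3,(M:15/2,O:15/2):7):4/5,(I:1/2,Z:1/2):74/5):179/70,J:125/7)
total length: 6231/70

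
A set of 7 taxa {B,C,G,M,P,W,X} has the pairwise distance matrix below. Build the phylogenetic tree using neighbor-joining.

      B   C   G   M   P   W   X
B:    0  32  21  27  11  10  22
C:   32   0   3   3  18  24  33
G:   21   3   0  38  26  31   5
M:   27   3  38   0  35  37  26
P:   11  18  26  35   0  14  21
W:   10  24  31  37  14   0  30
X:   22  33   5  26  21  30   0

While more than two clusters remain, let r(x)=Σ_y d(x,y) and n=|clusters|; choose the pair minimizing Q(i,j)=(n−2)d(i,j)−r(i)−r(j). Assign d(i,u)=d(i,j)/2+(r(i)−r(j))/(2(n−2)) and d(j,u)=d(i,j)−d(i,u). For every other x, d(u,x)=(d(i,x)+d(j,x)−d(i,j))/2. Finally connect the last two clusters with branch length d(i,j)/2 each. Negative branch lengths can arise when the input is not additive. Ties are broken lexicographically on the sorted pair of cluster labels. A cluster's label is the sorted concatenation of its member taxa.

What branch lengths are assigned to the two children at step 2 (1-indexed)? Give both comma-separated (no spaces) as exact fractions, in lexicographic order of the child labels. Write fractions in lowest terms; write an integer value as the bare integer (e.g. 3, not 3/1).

1. join C+M (d=3, Q=-264) ⇒ CM; edges |C|=-19/5, |M|=34/5
  updated: d(B,CM)=28, d(CM,G)=19, d(CM,P)=25, d(CM,W)=29, d(CM,X)=28
2. join G+X (d=5, Q=-188) ⇒ GX; edges |G|=2, |X|=3
  updated: d(B,GX)=19, d(CM,GX)=21, d(GX,P)=21, d(GX,W)=28
3. join CM+GX (d=21, Q=-129) ⇒ CGMX; edges |CM|=77/6, |GX|=49/6
  updated: d(B,CGMX)=13, d(CGMX,P)=25/2, d(CGMX,W)=18
4. join B+W (d=10, Q=-56) ⇒ BW; edges |B|=3, |W|=7
  updated: d(BW,CGMX)=21/2, d(BW,P)=15/2
5. join BW+CGMX (d=21/2, Q=-61/2) ⇒ BCGMWX; edges |BW|=11/4, |CGMX|=31/4
  updated: d(BCGMWX,P)=19/4
6. join BCGMWX+P (d=19/4) ⇒ BCGMPWX; edges |BCGMWX|=19/8, |P|=19/8
final tree: (((B:3,W:7):11/4,((C:-19/5,M:34/5):77/6,(G:2,X:3):49/6):31/4):19/8,P:19/8)
total length: 217/4

2,3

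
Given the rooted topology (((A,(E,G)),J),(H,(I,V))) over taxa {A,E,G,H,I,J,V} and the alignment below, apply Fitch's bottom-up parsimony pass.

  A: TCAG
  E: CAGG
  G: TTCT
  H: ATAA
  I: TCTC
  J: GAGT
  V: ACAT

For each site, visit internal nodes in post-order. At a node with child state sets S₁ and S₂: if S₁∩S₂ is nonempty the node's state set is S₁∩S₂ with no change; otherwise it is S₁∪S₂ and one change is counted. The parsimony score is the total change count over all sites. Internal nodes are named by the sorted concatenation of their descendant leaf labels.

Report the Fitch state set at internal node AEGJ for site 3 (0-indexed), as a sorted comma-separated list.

site 0, node EG: E={C} ∪ G={T} → {C,T} (+1)
site 0, node AEG: A={T} ∩ EG={C,T} → {T} (+0)
site 0, node AEGJ: AEG={T} ∪ J={G} → {G,T} (+1)
site 0, node IV: I={T} ∪ V={A} → {A,T} (+1)
site 0, node HIV: H={A} ∩ IV={A,T} → {A} (+0)
site 0, node AEGHIJV: AEGJ={G,T} ∪ HIV={A} → {A,G,T} (+1)
site 1, node EG: E={A} ∪ G={T} → {A,T} (+1)
site 1, node AEG: A={C} ∪ EG={A,T} → {A,C,T} (+1)
site 1, node AEGJ: AEG={A,C,T} ∩ J={A} → {A} (+0)
site 1, node IV: I={C} ∩ V={C} → {C} (+0)
site 1, node HIV: H={T} ∪ IV={C} → {C,T} (+1)
site 1, node AEGHIJV: AEGJ={A} ∪ HIV={C,T} → {A,C,T} (+1)
site 2, node EG: E={G} ∪ G={C} → {C,G} (+1)
site 2, node AEG: A={A} ∪ EG={C,G} → {A,C,G} (+1)
site 2, node AEGJ: AEG={A,C,G} ∩ J={G} → {G} (+0)
site 2, node IV: I={T} ∪ V={A} → {A,T} (+1)
site 2, node HIV: H={A} ∩ IV={A,T} → {A} (+0)
site 2, node AEGHIJV: AEGJ={G} ∪ HIV={A} → {A,G} (+1)
site 3, node EG: E={G} ∪ G={T} → {G,T} (+1)
site 3, node AEG: A={G} ∩ EG={G,T} → {G} (+0)
site 3, node AEGJ: AEG={G} ∪ J={T} → {G,T} (+1)
site 3, node IV: I={C} ∪ V={T} → {C,T} (+1)
site 3, node HIV: H={A} ∪ IV={C,T} → {A,C,T} (+1)
site 3, node AEGHIJV: AEGJ={G,T} ∩ HIV={A,C,T} → {T} (+0)
per-site changes: [4, 4, 4, 4]; total = 16

G,T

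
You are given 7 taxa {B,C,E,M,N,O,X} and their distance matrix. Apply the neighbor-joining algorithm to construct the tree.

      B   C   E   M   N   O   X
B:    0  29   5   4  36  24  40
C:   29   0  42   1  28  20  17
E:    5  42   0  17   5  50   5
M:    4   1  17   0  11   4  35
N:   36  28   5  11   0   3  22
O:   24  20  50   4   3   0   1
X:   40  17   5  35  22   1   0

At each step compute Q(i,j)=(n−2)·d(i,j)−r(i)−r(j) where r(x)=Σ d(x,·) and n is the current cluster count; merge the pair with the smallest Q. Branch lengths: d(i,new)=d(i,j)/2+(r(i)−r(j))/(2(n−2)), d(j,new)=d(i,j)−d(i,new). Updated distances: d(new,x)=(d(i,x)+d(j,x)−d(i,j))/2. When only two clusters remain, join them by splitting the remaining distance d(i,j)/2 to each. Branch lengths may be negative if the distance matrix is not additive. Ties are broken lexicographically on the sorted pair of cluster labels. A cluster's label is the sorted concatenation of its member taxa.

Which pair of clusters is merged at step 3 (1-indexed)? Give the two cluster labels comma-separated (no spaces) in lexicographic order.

O,X

iteration 1: select B,E (d=5, Q=-237); attach at lengths (39/10, 11/10); label the merged cluster BE
  updated: d(BE,C)=33, d(BE,M)=8, d(BE,N)=18, d(BE,O)=69/2, d(BE,X)=20
iteration 2: select C,M (d=1, Q=-154); attach at lengths (11/2, -9/2); label the merged cluster CM
  updated: d(BE,CM)=20, d(CM,N)=19, d(CM,O)=23/2, d(CM,X)=51/2
iteration 3: select O,X (d=1, Q=-231/2); attach at lengths (-31/12, 43/12); label the merged cluster OX
  updated: d(BE,OX)=107/4, d(CM,OX)=18, d(N,OX)=12
iteration 4: select BE,CM (d=20, Q=-327/4); attach at lengths (191/16, 129/16); label the merged cluster BCEM
  updated: d(BCEM,N)=17/2, d(BCEM,OX)=99/8
iteration 5: select BCEM,N (d=17/2, Q=-263/8); attach at lengths (71/16, 65/16); label the merged cluster BCEMN
  updated: d(BCEMN,OX)=127/16
iteration 6: select BCEMN,OX (d=127/16); attach at lengths (127/32, 127/32); label the merged cluster BCEMNOX
final tree: ((((B:39/10,E:11/10):191/16,(C:11/2,M:-9/2):129/16):71/16,N:65/16):127/32,(O:-31/12,X:43/12):127/32)
total length: 695/16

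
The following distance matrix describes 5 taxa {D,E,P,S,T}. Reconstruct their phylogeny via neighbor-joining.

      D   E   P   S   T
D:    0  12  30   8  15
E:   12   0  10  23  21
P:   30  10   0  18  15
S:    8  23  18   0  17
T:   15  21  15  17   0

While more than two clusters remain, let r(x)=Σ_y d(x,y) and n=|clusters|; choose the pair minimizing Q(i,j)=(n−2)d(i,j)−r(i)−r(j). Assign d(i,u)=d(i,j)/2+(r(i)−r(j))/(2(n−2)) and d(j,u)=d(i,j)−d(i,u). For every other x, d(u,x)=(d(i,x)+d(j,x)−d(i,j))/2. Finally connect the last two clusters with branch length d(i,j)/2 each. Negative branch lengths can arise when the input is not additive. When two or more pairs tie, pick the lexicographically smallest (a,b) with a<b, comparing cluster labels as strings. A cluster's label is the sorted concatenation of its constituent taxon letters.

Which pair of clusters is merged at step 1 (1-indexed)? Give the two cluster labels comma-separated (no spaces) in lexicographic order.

E,P

1. join E+P (d=10, Q=-109) ⇒ EP; edges |E|=23/6, |P|=37/6
  updated: d(D,EP)=16, d(EP,S)=31/2, d(EP,T)=13
2. join D+S (d=8, Q=-127/2) ⇒ DS; edges |D|=29/8, |S|=35/8
  updated: d(DS,EP)=47/4, d(DS,T)=12
3. join DS+EP (d=47/4, Q=-147/4) ⇒ DEPS; edges |DS|=43/8, |EP|=51/8
  updated: d(DEPS,T)=53/8
4. join DEPS+T (d=53/8) ⇒ DEPST; edges |DEPS|=53/16, |T|=53/16
final tree: (((D:29/8,S:35/8):43/8,(E:23/6,P:37/6):51/8):53/16,T:53/16)
total length: 291/8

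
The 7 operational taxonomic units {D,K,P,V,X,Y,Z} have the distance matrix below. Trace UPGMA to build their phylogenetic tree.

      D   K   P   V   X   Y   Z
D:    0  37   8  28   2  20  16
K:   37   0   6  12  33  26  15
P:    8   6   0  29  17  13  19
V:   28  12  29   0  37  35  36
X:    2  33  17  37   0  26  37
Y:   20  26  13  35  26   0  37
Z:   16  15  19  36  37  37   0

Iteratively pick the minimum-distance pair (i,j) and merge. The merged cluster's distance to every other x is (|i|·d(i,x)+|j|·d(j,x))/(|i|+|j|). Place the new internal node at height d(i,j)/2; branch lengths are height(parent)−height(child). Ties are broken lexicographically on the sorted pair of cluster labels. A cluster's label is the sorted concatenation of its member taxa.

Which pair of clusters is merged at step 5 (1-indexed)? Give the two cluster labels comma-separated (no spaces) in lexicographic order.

DXY,KPZ

iteration 1: select D,X (d=2); attach at lengths (1, 1); label the merged cluster DX
  updated: d(DX,K)=35, d(DX,P)=25/2, d(DX,V)=65/2, d(DX,Y)=23, d(DX,Z)=53/2
iteration 2: select K,P (d=6); attach at lengths (3, 3); label the merged cluster KP
  updated: d(DX,KP)=95/4, d(KP,V)=41/2, d(KP,Y)=39/2, d(KP,Z)=17
iteration 3: select KP,Z (d=17); attach at lengths (11/2, 17/2); label the merged cluster KPZ
  updated: d(DX,KPZ)=74/3, d(KPZ,V)=77/3, d(KPZ,Y)=76/3
iteration 4: select DX,Y (d=23); attach at lengths (21/2, 23/2); label the merged cluster DXY
  updated: d(DXY,KPZ)=224/9, d(DXY,V)=100/3
iteration 5: select DXY,KPZ (d=224/9); attach at lengths (17/18, 71/18); label the merged cluster DKPXYZ
  updated: d(DKPXYZ,V)=59/2
iteration 6: select DKPXYZ,V (d=59/2); attach at lengths (83/36, 59/4); label the merged cluster DKPVXYZ
final tree: ((((D:1,X:1):21/2,Y:23/2):17/18,((K:3,P:3):11/2,Z:17/2):71/18):83/36,V:59/4)
total length: 1187/18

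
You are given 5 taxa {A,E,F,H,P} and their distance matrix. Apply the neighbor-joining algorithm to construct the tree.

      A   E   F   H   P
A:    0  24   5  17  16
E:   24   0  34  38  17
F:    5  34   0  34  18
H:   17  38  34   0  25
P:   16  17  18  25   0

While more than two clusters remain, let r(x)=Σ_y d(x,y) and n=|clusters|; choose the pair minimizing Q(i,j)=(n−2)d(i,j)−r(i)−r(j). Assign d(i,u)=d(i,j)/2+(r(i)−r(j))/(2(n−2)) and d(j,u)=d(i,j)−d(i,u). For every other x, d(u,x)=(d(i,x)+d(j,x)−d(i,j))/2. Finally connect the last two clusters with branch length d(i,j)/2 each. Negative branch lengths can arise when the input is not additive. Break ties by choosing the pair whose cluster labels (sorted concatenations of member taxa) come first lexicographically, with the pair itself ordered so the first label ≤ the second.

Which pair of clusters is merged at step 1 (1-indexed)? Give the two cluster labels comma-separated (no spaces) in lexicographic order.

step 1: merge (A,F) at d=5, Q=-138; branch lengths A→-7/3, F→22/3; new cluster AF
  updated: d(AF,E)=53/2, d(AF,H)=23, d(AF,P)=29/2
step 2: merge (AF,H) at d=23, Q=-104; branch lengths AF→6, H→17; new cluster AFH
  updated: d(AFH,E)=83/4, d(AFH,P)=33/4
step 3: merge (AFH,E) at d=83/4, Q=-46; branch lengths AFH→6, E→59/4; new cluster AEFH
  updated: d(AEFH,P)=9/4
step 4: merge (AEFH,P) at d=9/4; branch lengths AEFH→9/8, P→9/8; new cluster AEFHP
final tree: ((((A:-7/3,F:22/3):6,H:17):6,E:59/4):9/8,P:9/8)
total length: 51

A,F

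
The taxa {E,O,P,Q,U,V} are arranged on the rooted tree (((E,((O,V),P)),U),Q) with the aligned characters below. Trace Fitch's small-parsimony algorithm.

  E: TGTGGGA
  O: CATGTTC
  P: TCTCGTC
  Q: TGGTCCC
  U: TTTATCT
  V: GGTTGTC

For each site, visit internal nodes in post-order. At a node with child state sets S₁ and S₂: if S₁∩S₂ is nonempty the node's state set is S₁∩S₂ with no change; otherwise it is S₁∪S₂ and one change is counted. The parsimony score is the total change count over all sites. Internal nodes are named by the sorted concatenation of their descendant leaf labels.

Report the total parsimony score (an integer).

17

site 0, node OV: O={C} ∪ V={G} → {C,G} (+1)
site 0, node OPV: OV={C,G} ∪ P={T} → {C,G,T} (+1)
site 0, node EOPV: E={T} ∩ OPV={C,G,T} → {T} (+0)
site 0, node EOPUV: EOPV={T} ∩ U={T} → {T} (+0)
site 0, node EOPQUV: EOPUV={T} ∩ Q={T} → {T} (+0)
site 1, node OV: O={A} ∪ V={G} → {A,G} (+1)
site 1, node OPV: OV={A,G} ∪ P={C} → {A,C,G} (+1)
site 1, node EOPV: E={G} ∩ OPV={A,C,G} → {G} (+0)
site 1, node EOPUV: EOPV={G} ∪ U={T} → {G,T} (+1)
site 1, node EOPQUV: EOPUV={G,T} ∩ Q={G} → {G} (+0)
site 2, node OV: O={T} ∩ V={T} → {T} (+0)
site 2, node OPV: OV={T} ∩ P={T} → {T} (+0)
site 2, node EOPV: E={T} ∩ OPV={T} → {T} (+0)
site 2, node EOPUV: EOPV={T} ∩ U={T} → {T} (+0)
site 2, node EOPQUV: EOPUV={T} ∪ Q={G} → {G,T} (+1)
site 3, node OV: O={G} ∪ V={T} → {G,T} (+1)
site 3, node OPV: OV={G,T} ∪ P={C} → {C,G,T} (+1)
site 3, node EOPV: E={G} ∩ OPV={C,G,T} → {G} (+0)
site 3, node EOPUV: EOPV={G} ∪ U={A} → {A,G} (+1)
site 3, node EOPQUV: EOPUV={A,G} ∪ Q={T} → {A,G,T} (+1)
site 4, node OV: O={T} ∪ V={G} → {G,T} (+1)
site 4, node OPV: OV={G,T} ∩ P={G} → {G} (+0)
site 4, node EOPV: E={G} ∩ OPV={G} → {G} (+0)
site 4, node EOPUV: EOPV={G} ∪ U={T} → {G,T} (+1)
site 4, node EOPQUV: EOPUV={G,T} ∪ Q={C} → {C,G,T} (+1)
site 5, node OV: O={T} ∩ V={T} → {T} (+0)
site 5, node OPV: OV={T} ∩ P={T} → {T} (+0)
site 5, node EOPV: E={G} ∪ OPV={T} → {G,T} (+1)
site 5, node EOPUV: EOPV={G,T} ∪ U={C} → {C,G,T} (+1)
site 5, node EOPQUV: EOPUV={C,G,T} ∩ Q={C} → {C} (+0)
site 6, node OV: O={C} ∩ V={C} → {C} (+0)
site 6, node OPV: OV={C} ∩ P={C} → {C} (+0)
site 6, node EOPV: E={A} ∪ OPV={C} → {A,C} (+1)
site 6, node EOPUV: EOPV={A,C} ∪ U={T} → {A,C,T} (+1)
site 6, node EOPQUV: EOPUV={A,C,T} ∩ Q={C} → {C} (+0)
per-site changes: [2, 3, 1, 4, 3, 2, 2]; total = 17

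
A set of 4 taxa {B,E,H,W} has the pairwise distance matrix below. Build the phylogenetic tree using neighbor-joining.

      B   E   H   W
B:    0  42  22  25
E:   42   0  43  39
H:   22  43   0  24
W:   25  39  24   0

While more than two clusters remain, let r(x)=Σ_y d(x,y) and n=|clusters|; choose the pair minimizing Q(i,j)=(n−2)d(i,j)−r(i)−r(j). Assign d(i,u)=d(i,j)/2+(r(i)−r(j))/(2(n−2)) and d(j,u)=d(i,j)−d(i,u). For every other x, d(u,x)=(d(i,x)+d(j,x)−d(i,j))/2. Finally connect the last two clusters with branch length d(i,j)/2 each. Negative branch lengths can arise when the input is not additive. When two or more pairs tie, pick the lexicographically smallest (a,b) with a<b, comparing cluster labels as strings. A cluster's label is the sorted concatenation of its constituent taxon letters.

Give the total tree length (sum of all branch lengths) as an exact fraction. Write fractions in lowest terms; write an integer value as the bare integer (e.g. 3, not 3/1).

iteration 1: select B,H (d=22, Q=-134); attach at lengths (11, 11); label the merged cluster BH
  updated: d(BH,E)=63/2, d(BH,W)=27/2
iteration 2: select BH,E (d=63/2, Q=-84); attach at lengths (3, 57/2); label the merged cluster BEH
  updated: d(BEH,W)=21/2
iteration 3: select BEH,W (d=21/2); attach at lengths (21/4, 21/4); label the merged cluster BEHW
final tree: (((B:11,H:11):3,E:57/2):21/4,W:21/4)
total length: 64

64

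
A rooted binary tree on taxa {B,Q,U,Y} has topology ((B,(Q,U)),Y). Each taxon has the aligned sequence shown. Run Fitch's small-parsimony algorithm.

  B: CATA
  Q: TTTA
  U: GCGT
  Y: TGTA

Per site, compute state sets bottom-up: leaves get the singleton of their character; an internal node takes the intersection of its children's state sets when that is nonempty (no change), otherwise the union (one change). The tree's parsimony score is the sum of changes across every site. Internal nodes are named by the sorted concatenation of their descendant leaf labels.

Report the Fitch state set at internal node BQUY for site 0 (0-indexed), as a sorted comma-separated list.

T

[col 0] QU: children Q:{T}, U:{G} ∪→ {G,T}; cost 1
[col 0] BQU: children B:{C}, QU:{G,T} ∪→ {C,G,T}; cost 1
[col 0] BQUY: children BQU:{C,G,T}, Y:{T} ∩→ {T}; cost 0
[col 1] QU: children Q:{T}, U:{C} ∪→ {C,T}; cost 1
[col 1] BQU: children B:{A}, QU:{C,T} ∪→ {A,C,T}; cost 1
[col 1] BQUY: children BQU:{A,C,T}, Y:{G} ∪→ {A,C,G,T}; cost 1
[col 2] QU: children Q:{T}, U:{G} ∪→ {G,T}; cost 1
[col 2] BQU: children B:{T}, QU:{G,T} ∩→ {T}; cost 0
[col 2] BQUY: children BQU:{T}, Y:{T} ∩→ {T}; cost 0
[col 3] QU: children Q:{A}, U:{T} ∪→ {A,T}; cost 1
[col 3] BQU: children B:{A}, QU:{A,T} ∩→ {A}; cost 0
[col 3] BQUY: children BQU:{A}, Y:{A} ∩→ {A}; cost 0
per-site changes: [2, 3, 1, 1]; total = 7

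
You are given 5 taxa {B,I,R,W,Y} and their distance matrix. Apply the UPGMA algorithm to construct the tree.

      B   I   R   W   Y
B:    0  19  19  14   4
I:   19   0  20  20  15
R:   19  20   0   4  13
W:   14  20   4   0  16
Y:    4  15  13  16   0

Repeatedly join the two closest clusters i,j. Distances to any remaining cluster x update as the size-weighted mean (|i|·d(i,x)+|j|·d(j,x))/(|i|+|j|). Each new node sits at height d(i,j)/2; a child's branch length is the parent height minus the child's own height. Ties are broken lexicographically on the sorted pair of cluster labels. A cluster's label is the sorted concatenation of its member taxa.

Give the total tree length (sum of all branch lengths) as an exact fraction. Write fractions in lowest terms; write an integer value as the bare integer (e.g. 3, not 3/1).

step 1: merge (B,Y) at d=4; branch lengths B→2, Y→2; new cluster BY
  updated: d(BY,I)=17, d(BY,R)=16, d(BY,W)=15
step 2: merge (R,W) at d=4; branch lengths R→2, W→2; new cluster RW
  updated: d(BY,RW)=31/2, d(I,RW)=20
step 3: merge (BY,RW) at d=31/2; branch lengths BY→23/4, RW→23/4; new cluster BRWY
  updated: d(BRWY,I)=37/2
step 4: merge (BRWY,I) at d=37/2; branch lengths BRWY→3/2, I→37/4; new cluster BIRWY
final tree: (((B:2,Y:2):23/4,(R:2,W:2):23/4):3/2,I:37/4)
total length: 121/4

121/4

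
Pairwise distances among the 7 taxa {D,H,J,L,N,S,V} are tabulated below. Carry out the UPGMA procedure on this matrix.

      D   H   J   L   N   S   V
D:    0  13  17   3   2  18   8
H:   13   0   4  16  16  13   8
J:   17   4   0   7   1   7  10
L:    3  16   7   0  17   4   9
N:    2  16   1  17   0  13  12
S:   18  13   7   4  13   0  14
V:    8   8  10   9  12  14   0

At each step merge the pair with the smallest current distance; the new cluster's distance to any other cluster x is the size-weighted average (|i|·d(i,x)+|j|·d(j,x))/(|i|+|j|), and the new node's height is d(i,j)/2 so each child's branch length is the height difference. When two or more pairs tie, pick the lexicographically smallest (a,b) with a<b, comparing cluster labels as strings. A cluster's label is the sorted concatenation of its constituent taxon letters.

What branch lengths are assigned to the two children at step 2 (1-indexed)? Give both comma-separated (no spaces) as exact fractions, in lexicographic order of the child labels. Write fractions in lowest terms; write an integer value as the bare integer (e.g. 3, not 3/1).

3/2,3/2

1. join J+N (d=1) ⇒ JN; edges |J|=1/2, |N|=1/2
  updated: d(D,JN)=19/2, d(H,JN)=10, d(JN,L)=12, d(JN,S)=10, d(JN,V)=11
2. join D+L (d=3) ⇒ DL; edges |D|=3/2, |L|=3/2
  updated: d(DL,H)=29/2, d(DL,JN)=43/4, d(DL,S)=11, d(DL,V)=17/2
3. join H+V (d=8) ⇒ HV; edges |H|=4, |V|=4
  updated: d(DL,HV)=23/2, d(HV,JN)=21/2, d(HV,S)=27/2
4. join JN+S (d=10) ⇒ JNS; edges |JN|=9/2, |S|=5
  updated: d(DL,JNS)=65/6, d(HV,JNS)=23/2
5. join DL+JNS (d=65/6) ⇒ DJLNS; edges |DL|=47/12, |JNS|=5/12
  updated: d(DJLNS,HV)=23/2
6. join DJLNS+HV (d=23/2) ⇒ DHJLNSV; edges |DJLNS|=1/3, |HV|=7/4
final tree: (((D:3/2,L:3/2):47/12,((J:1/2,N:1/2):9/2,S:5):5/12):1/3,(H:4,V:4):7/4)
total length: 335/12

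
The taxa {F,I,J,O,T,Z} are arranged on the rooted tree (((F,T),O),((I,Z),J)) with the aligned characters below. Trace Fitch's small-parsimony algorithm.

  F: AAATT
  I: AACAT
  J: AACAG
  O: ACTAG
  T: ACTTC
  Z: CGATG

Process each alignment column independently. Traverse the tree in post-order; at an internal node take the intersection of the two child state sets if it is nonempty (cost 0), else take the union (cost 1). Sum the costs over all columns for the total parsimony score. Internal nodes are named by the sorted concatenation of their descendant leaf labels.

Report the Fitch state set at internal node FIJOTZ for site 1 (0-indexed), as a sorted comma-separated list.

FT@0: {A} ∩ {A} = {A} (intersection, +0)
FOT@0: {A} ∩ {A} = {A} (intersection, +0)
IZ@0: {A} ∪ {C} = {A,C} (union, +1)
IJZ@0: {A,C} ∩ {A} = {A} (intersection, +0)
FIJOTZ@0: {A} ∩ {A} = {A} (intersection, +0)
FT@1: {A} ∪ {C} = {A,C} (union, +1)
FOT@1: {A,C} ∩ {C} = {C} (intersection, +0)
IZ@1: {A} ∪ {G} = {A,G} (union, +1)
IJZ@1: {A,G} ∩ {A} = {A} (intersection, +0)
FIJOTZ@1: {C} ∪ {A} = {A,C} (union, +1)
FT@2: {A} ∪ {T} = {A,T} (union, +1)
FOT@2: {A,T} ∩ {T} = {T} (intersection, +0)
IZ@2: {C} ∪ {A} = {A,C} (union, +1)
IJZ@2: {A,C} ∩ {C} = {C} (intersection, +0)
FIJOTZ@2: {T} ∪ {C} = {C,T} (union, +1)
FT@3: {T} ∩ {T} = {T} (intersection, +0)
FOT@3: {T} ∪ {A} = {A,T} (union, +1)
IZ@3: {A} ∪ {T} = {A,T} (union, +1)
IJZ@3: {A,T} ∩ {A} = {A} (intersection, +0)
FIJOTZ@3: {A,T} ∩ {A} = {A} (intersection, +0)
FT@4: {T} ∪ {C} = {C,T} (union, +1)
FOT@4: {C,T} ∪ {G} = {C,G,T} (union, +1)
IZ@4: {T} ∪ {G} = {G,T} (union, +1)
IJZ@4: {G,T} ∩ {G} = {G} (intersection, +0)
FIJOTZ@4: {C,G,T} ∩ {G} = {G} (intersection, +0)
per-site changes: [1, 3, 3, 2, 3]; total = 12

A,C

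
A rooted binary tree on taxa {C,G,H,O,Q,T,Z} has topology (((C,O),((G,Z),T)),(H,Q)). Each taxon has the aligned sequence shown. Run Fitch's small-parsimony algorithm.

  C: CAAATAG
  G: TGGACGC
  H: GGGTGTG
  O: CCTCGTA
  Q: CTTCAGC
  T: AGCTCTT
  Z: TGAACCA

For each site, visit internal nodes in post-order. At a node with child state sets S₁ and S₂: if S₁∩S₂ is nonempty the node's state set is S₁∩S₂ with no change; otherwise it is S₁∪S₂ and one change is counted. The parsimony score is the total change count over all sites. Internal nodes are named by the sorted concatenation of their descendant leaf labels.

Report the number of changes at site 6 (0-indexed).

CO@0: {C} ∩ {C} = {C} (intersection, +0)
GZ@0: {T} ∩ {T} = {T} (intersection, +0)
GTZ@0: {T} ∪ {A} = {A,T} (union, +1)
CGOTZ@0: {C} ∪ {A,T} = {A,C,T} (union, +1)
HQ@0: {G} ∪ {C} = {C,G} (union, +1)
CGHOQTZ@0: {A,C,T} ∩ {C,G} = {C} (intersection, +0)
CO@1: {A} ∪ {C} = {A,C} (union, +1)
GZ@1: {G} ∩ {G} = {G} (intersection, +0)
GTZ@1: {G} ∩ {G} = {G} (intersection, +0)
CGOTZ@1: {A,C} ∪ {G} = {A,C,G} (union, +1)
HQ@1: {G} ∪ {T} = {G,T} (union, +1)
CGHOQTZ@1: {A,C,G} ∩ {G,T} = {G} (intersection, +0)
CO@2: {A} ∪ {T} = {A,T} (union, +1)
GZ@2: {G} ∪ {A} = {A,G} (union, +1)
GTZ@2: {A,G} ∪ {C} = {A,C,G} (union, +1)
CGOTZ@2: {A,T} ∩ {A,C,G} = {A} (intersection, +0)
HQ@2: {G} ∪ {T} = {G,T} (union, +1)
CGHOQTZ@2: {A} ∪ {G,T} = {A,G,T} (union, +1)
CO@3: {A} ∪ {C} = {A,C} (union, +1)
GZ@3: {A} ∩ {A} = {A} (intersection, +0)
GTZ@3: {A} ∪ {T} = {A,T} (union, +1)
CGOTZ@3: {A,C} ∩ {A,T} = {A} (intersection, +0)
HQ@3: {T} ∪ {C} = {C,T} (union, +1)
CGHOQTZ@3: {A} ∪ {C,T} = {A,C,T} (union, +1)
CO@4: {T} ∪ {G} = {G,T} (union, +1)
GZ@4: {C} ∩ {C} = {C} (intersection, +0)
GTZ@4: {C} ∩ {C} = {C} (intersection, +0)
CGOTZ@4: {G,T} ∪ {C} = {C,G,T} (union, +1)
HQ@4: {G} ∪ {A} = {A,G} (union, +1)
CGHOQTZ@4: {C,G,T} ∩ {A,G} = {G} (intersection, +0)
CO@5: {A} ∪ {T} = {A,T} (union, +1)
GZ@5: {G} ∪ {C} = {C,G} (union, +1)
GTZ@5: {C,G} ∪ {T} = {C,G,T} (union, +1)
CGOTZ@5: {A,T} ∩ {C,G,T} = {T} (intersection, +0)
HQ@5: {T} ∪ {G} = {G,T} (union, +1)
CGHOQTZ@5: {T} ∩ {G,T} = {T} (intersection, +0)
CO@6: {G} ∪ {A} = {A,G} (union, +1)
GZ@6: {C} ∪ {A} = {A,C} (union, +1)
GTZ@6: {A,C} ∪ {T} = {A,C,T} (union, +1)
CGOTZ@6: {A,G} ∩ {A,C,T} = {A} (intersection, +0)
HQ@6: {G} ∪ {C} = {C,G} (union, +1)
CGHOQTZ@6: {A} ∪ {C,G} = {A,C,G} (union, +1)
per-site changes: [3, 3, 5, 4, 3, 4, 5]; total = 27

5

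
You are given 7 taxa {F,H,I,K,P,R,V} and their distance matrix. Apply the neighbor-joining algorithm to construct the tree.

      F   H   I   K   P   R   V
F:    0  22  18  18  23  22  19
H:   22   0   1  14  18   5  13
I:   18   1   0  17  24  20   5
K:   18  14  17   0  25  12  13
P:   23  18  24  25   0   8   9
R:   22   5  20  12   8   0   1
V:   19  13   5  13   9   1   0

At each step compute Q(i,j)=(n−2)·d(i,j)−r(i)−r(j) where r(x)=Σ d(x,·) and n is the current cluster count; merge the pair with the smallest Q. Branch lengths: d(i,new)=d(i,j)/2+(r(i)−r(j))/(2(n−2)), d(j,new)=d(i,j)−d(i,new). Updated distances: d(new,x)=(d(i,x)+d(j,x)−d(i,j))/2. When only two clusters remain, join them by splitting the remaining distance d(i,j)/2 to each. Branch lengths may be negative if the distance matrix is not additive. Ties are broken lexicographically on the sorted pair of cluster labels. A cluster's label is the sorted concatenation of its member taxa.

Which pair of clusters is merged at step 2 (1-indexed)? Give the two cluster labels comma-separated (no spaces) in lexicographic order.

F,K

step 1: merge (H,I) at d=1, Q=-153; branch lengths H→-7/10, I→17/10; new cluster HI
  updated: d(F,HI)=39/2, d(HI,K)=15, d(HI,P)=41/2, d(HI,R)=12, d(HI,V)=17/2
step 2: merge (F,K) at d=18, Q=-225/2; branch lengths F→181/16, K→107/16; new cluster FK
  updated: d(FK,HI)=33/4, d(FK,P)=15, d(FK,R)=8, d(FK,V)=7
step 3: merge (FK,HI) at d=33/4, Q=-251/4; branch lengths FK→55/24, HI→143/24; new cluster FHIK
  updated: d(FHIK,P)=109/8, d(FHIK,R)=47/8, d(FHIK,V)=29/8
step 4: merge (FHIK,V) at d=29/8, Q=-59/2; branch lengths FHIK→67/16, V→-9/16; new cluster FHIKV
  updated: d(FHIKV,P)=19/2, d(FHIKV,R)=13/8
step 5: merge (FHIKV,P) at d=19/2, Q=-153/8; branch lengths FHIKV→25/16, P→127/16; new cluster FHIKPV
  updated: d(FHIKPV,R)=1/16
step 6: merge (FHIKPV,R) at d=1/16; branch lengths FHIKPV→1/32, R→1/32; new cluster FHIKPRV
final tree: (((((F:181/16,K:107/16):55/24,(H:-7/10,I:17/10):143/24):67/16,V:-9/16):25/16,P:127/16):1/32,R:1/32)
total length: 647/16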